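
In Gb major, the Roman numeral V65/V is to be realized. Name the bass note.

The applied chord V65/V is rooted on Ab: Ab-C-Eb-Gb.
The figure 65 means first inversion — the third is in the bass.

C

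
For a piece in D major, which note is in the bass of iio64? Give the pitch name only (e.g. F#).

Bb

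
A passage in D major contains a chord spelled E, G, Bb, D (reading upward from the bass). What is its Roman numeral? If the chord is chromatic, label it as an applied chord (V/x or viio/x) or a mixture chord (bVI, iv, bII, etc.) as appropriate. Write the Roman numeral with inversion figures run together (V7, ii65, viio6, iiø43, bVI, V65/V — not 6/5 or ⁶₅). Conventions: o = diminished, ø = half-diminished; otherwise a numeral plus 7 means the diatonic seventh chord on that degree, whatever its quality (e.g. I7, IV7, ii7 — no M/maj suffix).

Stacked in thirds the chord is E-G-Bb-D: a half-diminished seventh chord on E.
E is the second degree of D major. This is the half-diminished supertonic seventh, borrowed from the parallel minor.

iiø7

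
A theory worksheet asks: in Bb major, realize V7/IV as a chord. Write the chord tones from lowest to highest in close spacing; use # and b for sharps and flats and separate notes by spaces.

Bb D F Ab

The slash means an applied dominant: we want the dominant of IV. In Bb major, IV is Eb major, and its dominant is built on Bb.
Building a dominant seventh chord on Bb gives Bb-D-F-Ab.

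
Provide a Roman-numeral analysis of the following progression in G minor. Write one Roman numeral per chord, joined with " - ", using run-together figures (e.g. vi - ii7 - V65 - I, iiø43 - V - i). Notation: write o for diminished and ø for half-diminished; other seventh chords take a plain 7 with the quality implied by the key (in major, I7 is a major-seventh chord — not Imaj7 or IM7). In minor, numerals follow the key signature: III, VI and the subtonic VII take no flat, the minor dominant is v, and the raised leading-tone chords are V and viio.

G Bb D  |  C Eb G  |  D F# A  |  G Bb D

G-Bb-D: minor triad on G = scale degree 1 → i.
C-Eb-G: root C is the subdominant; minor triad there is iv.
D-F#-A has root D, degree 5 in G minor, so V.
G-Bb-D: minor triad on G = scale degree 1 → i.

i - iv - V - i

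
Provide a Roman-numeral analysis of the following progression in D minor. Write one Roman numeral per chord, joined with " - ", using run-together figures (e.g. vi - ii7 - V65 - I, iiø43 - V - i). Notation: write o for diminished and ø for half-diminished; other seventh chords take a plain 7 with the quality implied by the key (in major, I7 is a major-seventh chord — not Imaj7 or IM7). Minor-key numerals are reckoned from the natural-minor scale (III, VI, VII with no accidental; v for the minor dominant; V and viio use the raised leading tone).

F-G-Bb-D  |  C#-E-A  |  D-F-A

iv42 - V6 - i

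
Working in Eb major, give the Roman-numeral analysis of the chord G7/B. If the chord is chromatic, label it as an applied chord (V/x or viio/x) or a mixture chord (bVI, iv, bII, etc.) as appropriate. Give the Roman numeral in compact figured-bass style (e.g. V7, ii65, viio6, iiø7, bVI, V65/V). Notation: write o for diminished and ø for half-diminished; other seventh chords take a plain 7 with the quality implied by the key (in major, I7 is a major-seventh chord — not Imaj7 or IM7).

V65/vi

The pitches G-B-D-F form a dominant seventh chord rooted on G.
G is not a diatonic chord root with this quality in Eb major, but it lies a perfect fifth above C (vi), so the chord functions as an applied dominant of vi.
With B in the bass the chord is in first inversion, so the figured bass is 65.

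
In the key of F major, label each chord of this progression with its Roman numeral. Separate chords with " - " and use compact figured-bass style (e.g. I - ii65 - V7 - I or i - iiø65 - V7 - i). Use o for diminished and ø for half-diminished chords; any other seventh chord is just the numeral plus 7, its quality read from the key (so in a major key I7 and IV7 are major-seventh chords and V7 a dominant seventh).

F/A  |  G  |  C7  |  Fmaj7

F/A: root F is the tonic; major triad there is I6.
G: chromatic; G is V of V, so V/V.
C7 has root C, degree 5 in F major, so V7.
Fmaj7 has root F, degree 1 in F major, so I7.

I6 - V/V - V7 - I7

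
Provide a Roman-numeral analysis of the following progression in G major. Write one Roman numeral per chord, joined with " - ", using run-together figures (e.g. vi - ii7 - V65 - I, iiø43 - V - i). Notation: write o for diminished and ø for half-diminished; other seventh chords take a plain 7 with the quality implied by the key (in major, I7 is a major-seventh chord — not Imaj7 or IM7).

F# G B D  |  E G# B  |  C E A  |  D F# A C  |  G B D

F#-G-B-D: root G is the tonic; major seventh chord there is I42.
E-G#-B: chromatic; E is V of ii, so V/ii.
C-E-A: root A is the supertonic; minor triad there is ii6.
D-F#-A-C: dominant seventh chord on D = scale degree 5 → V7.
G-B-D has root G, degree 1 in G major, so I.

I42 - V/ii - ii6 - V7 - I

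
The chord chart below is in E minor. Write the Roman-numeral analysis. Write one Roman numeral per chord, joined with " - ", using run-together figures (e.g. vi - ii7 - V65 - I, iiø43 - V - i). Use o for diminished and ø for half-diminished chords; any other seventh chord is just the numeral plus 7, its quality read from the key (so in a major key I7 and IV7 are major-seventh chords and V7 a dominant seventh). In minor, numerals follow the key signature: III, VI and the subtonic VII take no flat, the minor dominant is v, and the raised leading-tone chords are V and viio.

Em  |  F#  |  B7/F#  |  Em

i - V/V - V43 - i

Em: minor triad on E = scale degree 1 → i.
F#: a major triad on F#, the applied dominant of V → V/V.
B7/F#: root B is the dominant; dominant seventh chord there is V43.
Em: minor triad on E = scale degree 1 → i.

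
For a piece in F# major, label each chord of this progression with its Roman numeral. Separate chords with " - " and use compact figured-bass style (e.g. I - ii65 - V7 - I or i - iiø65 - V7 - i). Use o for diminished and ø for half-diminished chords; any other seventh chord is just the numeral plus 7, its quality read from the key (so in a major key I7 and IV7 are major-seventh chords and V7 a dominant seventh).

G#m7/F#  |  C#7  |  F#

G#m7/F#: root G# is the supertonic; minor seventh chord there is ii42.
C#7: root C# is the dominant; dominant seventh chord there is V7.
F#: root F# is the tonic; major triad there is I.

ii42 - V7 - I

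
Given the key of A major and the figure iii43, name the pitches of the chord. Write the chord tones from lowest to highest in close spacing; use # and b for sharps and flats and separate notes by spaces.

G# B C# E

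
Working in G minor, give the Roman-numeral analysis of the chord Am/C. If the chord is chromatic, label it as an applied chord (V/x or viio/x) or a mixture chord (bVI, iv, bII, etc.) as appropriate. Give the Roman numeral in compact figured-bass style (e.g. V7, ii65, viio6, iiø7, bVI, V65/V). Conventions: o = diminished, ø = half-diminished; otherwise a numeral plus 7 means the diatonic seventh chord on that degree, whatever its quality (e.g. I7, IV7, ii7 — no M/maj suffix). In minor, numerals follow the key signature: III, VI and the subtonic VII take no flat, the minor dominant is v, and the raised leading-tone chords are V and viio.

The pitches A-C-E form a minor triad rooted on A.
A is the second degree of G minor. This is the minor supertonic, borrowed from the parallel major (the Dorian ii).
With C in the bass the chord is in first inversion, so the figured bass is 6.

ii6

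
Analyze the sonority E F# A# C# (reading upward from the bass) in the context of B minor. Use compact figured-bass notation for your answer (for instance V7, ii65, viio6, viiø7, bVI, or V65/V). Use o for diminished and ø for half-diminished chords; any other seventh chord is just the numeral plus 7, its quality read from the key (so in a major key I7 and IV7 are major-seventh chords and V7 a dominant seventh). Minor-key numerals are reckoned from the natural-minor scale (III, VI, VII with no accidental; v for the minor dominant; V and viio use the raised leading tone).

Stacked in thirds the chord is F#-A#-C#-E: a dominant seventh chord on F#.
F# is scale degree 5 in B minor, and a dominant seventh chord on that degree is written V7.
With E in the bass the chord is in third inversion, so the figured bass is 42.

V42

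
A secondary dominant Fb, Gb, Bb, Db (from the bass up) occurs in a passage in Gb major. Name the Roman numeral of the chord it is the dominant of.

IV

The chord is a dominant seventh chord on Gb.
A dominant resolves down a perfect fifth: Gb → Cb. In Gb major, Cb is scale degree 4, i.e. IV.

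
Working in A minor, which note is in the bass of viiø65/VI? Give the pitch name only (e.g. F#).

The applied chord viiø65/VI is rooted on E: E-G-Bb-D.
The figure 65 means first inversion — the third is in the bass.

G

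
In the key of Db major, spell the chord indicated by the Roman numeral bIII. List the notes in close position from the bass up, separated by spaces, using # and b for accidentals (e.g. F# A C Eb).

Fb Ab Cb

Scale degree 3 in Db major is F; lowering it a half step gives Fb. bIII is a major triad on the lowered third degree, borrowed from the parallel minor.
So the chord is Fb-Ab-Cb.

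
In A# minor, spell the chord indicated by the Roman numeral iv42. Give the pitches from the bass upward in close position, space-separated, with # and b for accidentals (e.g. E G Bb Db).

The numeral's case and figure indicate a minor seventh chord. In A# minor its root, the subdominant, is D#.
That chord is spelled D#-F#-A#-C#.
The figured bass 42 indicates third inversion, placing the seventh (C#) in the bass: C#-D#-F#-A#.

C# D# F# A#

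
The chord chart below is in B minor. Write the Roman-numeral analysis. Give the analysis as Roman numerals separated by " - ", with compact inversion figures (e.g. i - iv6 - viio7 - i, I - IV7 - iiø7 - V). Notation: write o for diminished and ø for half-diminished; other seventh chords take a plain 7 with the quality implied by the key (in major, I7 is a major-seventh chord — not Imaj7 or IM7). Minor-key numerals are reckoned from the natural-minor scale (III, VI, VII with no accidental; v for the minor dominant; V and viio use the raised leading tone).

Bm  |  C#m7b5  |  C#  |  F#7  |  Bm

Bm has root B, degree 1 in B minor, so i.
C#m7b5: root C# is the supertonic; half-diminished seventh chord there is iiø7.
C#: chromatic; C# is V of V, so V/V.
F#7: dominant seventh chord on F# = scale degree 5 → V7.
Bm: root B is the tonic; minor triad there is i.

i - iiø7 - V/V - V7 - i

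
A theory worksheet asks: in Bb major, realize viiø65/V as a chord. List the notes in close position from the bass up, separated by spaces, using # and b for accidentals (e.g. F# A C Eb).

The slash marks an applied leading-tone chord: viio of V. In Bb major, V is F, so the leading tone to it is E, a half step below.
Building a half-diminished seventh chord on E gives E-G-Bb-D.
With the 65 figure the chord is in first inversion; from the bass G upward in close position it reads G-Bb-D-E.

G Bb D E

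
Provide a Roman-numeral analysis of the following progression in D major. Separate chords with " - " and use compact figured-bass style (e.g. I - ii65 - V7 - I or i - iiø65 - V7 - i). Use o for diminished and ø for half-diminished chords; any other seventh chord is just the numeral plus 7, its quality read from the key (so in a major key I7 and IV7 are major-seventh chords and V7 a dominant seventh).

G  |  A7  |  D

G has root G, degree 4 in D major, so IV.
A7: root A is the dominant; dominant seventh chord there is V7.
D has root D, degree 1 in D major, so I.

IV - V7 - I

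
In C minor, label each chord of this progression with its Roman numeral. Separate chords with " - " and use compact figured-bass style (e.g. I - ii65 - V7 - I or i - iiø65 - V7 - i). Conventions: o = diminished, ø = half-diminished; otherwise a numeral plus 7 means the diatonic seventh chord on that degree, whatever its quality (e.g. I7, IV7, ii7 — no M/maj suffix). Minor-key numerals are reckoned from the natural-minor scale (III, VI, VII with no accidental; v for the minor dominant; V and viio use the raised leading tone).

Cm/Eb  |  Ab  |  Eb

Cm/Eb has root C, degree 1 in C minor, so i6.
Ab: major triad on Ab = scale degree 6 → VI.
Eb: major triad on Eb = scale degree 3 → III.

i6 - VI - III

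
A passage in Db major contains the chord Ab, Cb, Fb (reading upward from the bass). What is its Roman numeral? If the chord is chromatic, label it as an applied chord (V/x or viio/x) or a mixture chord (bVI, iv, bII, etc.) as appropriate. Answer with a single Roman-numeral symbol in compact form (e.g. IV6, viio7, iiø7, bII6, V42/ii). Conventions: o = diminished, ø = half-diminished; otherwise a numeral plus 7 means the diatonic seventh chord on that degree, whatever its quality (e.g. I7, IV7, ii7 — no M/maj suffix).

The pitches Fb-Ab-Cb form a major triad rooted on Fb.
Fb is the lowered third degree of Db major (diatonic 3 would be F). This is a major triad on the lowered third degree, borrowed from the parallel minor.
With Ab in the bass the chord is in first inversion, so the figured bass is 6.

bIII6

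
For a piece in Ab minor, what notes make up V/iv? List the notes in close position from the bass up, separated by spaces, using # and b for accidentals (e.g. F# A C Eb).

V/iv is a secondary dominant — the dominant triad of iv. iv in Ab minor is Db, so the applied chord's root is Ab, a perfect fifth above.
Building a major triad on Ab gives Ab-C-Eb.

Ab C Eb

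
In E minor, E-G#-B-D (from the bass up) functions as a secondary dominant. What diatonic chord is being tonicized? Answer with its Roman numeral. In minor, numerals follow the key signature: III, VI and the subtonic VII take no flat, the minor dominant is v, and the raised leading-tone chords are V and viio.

The chord is a dominant seventh chord on E.
A dominant resolves down a perfect fifth: E → A. In E minor, A is scale degree 4, i.e. iv.

iv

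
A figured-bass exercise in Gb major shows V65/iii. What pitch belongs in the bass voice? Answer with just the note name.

The applied chord V65/iii is rooted on F: F-A-C-Eb.
The figure 65 means first inversion — the third is in the bass.

A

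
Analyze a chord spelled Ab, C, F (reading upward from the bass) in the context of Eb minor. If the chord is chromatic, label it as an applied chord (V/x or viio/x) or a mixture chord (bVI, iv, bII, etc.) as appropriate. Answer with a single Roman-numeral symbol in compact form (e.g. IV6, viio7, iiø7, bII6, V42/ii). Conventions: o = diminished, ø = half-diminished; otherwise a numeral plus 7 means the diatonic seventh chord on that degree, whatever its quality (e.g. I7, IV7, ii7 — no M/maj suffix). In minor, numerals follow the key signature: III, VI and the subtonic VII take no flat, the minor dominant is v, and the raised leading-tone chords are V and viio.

ii6

The pitches F-Ab-C form a minor triad rooted on F.
F is the second degree of Eb minor. This is the minor supertonic, borrowed from the parallel major (the Dorian ii).
With Ab in the bass the chord is in first inversion, so the figured bass is 6.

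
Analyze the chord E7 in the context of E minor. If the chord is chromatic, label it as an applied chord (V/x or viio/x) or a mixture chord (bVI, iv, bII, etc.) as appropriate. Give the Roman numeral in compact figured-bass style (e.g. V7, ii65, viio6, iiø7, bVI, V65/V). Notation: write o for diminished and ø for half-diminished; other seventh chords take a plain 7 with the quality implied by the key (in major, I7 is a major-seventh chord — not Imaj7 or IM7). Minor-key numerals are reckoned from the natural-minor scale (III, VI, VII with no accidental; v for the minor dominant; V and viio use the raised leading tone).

The pitches E-G#-B-D form a dominant seventh chord rooted on E.
E is not a diatonic chord root with this quality in E minor, but it lies a perfect fifth above A (iv), so the chord functions as an applied dominant of iv.

V7/iv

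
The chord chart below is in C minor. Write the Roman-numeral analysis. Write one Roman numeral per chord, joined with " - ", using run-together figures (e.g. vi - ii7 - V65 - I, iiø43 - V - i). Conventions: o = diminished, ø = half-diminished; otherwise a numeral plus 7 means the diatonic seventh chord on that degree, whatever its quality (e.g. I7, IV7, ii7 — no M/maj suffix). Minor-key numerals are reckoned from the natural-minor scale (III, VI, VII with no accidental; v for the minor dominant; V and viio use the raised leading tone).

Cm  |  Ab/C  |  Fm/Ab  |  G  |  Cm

Cm: minor triad on C = scale degree 1 → i.
Ab/C: major triad on Ab = scale degree 6 → VI6.
Fm/Ab: root F is the subdominant; minor triad there is iv6.
G: major triad on G = scale degree 5 → V.
Cm has root C, degree 1 in C minor, so i.

i - VI6 - iv6 - V - i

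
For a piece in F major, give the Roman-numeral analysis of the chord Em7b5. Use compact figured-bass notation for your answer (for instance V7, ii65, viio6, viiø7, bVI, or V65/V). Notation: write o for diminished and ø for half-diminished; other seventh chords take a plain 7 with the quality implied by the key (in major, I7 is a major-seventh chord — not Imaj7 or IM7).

viiø7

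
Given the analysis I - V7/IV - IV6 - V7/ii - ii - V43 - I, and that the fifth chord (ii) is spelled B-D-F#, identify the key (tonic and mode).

The anchor chord is a minor triad on B, labeled ii.
Counting down one scale step from B places the tonic on A; a minor triad on degree 2 is diatonic only in major.

A major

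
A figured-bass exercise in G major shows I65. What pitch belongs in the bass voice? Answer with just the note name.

B

I in G major has root G; the chord is G-B-D-F#.
The figure 65 means first inversion — the third is in the bass.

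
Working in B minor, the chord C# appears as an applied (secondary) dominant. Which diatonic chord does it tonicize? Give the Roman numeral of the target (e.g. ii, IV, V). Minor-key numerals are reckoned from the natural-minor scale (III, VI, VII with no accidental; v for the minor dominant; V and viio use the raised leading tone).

The chord is a major triad on C#.
A dominant resolves down a perfect fifth: C# → F#. In B minor, F# is scale degree 5, i.e. V.

V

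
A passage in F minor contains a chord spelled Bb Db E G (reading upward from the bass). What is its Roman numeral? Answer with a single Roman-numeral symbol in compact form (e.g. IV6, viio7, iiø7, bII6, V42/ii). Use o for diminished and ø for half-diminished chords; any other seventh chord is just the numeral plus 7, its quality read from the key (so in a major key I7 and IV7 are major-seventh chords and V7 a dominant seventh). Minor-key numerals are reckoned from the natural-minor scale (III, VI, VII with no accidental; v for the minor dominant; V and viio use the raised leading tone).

viio43

Stacked in thirds the chord is E-G-Bb-Db: a fully diminished seventh chord on E.
E is scale degree 7 in F minor, and a fully diminished seventh chord on that degree is written viio7.
With Bb in the bass the chord is in second inversion, so the figured bass is 43.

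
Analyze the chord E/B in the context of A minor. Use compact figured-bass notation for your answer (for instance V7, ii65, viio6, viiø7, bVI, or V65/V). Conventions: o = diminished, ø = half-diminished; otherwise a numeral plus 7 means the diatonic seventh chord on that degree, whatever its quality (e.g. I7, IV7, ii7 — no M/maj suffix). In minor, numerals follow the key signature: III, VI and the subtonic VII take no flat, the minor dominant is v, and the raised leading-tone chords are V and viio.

V64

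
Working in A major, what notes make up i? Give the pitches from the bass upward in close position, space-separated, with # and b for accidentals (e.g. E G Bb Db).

A C E

Scale degree 1 in A major is A; here the chord built on it is altered to a minor triad. i is the minor tonic, borrowed from the parallel minor.
So the chord is A-C-E.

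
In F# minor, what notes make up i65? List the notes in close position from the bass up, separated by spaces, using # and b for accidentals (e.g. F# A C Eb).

A C# E F#

In F# minor, the first degree is F#, and the diatonic chord built there is a minor seventh chord.
Stacking thirds from F# gives F#-A-C#-E.
With the 65 figure the chord is in first inversion; from the bass A upward in close position it reads A-C#-E-F#.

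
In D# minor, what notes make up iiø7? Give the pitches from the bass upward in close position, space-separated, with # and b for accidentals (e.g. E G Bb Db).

E# G# B D#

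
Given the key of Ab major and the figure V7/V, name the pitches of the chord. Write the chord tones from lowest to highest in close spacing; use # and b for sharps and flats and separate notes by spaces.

V7/V is a secondary dominant — the dominant seventh of V. V in Ab major is Eb, so the applied chord's root is Bb, a perfect fifth above.
Building a dominant seventh chord on Bb gives Bb-D-F-Ab.

Bb D F Ab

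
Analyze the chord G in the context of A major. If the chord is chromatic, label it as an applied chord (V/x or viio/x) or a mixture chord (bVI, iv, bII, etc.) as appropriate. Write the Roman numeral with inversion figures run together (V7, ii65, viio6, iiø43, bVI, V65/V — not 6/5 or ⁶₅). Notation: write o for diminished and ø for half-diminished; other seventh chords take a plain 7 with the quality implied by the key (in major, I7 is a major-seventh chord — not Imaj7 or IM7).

bVII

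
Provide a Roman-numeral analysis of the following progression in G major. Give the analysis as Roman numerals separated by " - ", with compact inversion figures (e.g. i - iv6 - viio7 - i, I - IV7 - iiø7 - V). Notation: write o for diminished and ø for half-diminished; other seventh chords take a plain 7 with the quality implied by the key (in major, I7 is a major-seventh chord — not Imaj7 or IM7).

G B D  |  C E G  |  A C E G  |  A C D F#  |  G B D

I - IV - ii7 - V43 - I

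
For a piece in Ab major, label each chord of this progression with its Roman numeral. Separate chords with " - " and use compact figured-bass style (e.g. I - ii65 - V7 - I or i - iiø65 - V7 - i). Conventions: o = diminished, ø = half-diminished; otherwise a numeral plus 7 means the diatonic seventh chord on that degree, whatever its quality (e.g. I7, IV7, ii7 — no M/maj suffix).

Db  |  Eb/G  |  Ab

IV - V6 - I

Db: major triad on Db = scale degree 4 → IV.
Eb/G has root Eb, degree 5 in Ab major, so V6.
Ab: major triad on Ab = scale degree 1 → I.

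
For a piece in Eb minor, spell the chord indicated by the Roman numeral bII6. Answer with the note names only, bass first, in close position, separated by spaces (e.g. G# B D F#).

Ab Cb Fb

bII6 is the Neapolitan sixth — a major triad on the lowered second degree, here in its customary first inversion. In Eb minor that root is Fb.
So the chord is Fb-Ab-Cb.
The figured bass 6 indicates first inversion, placing the third (Ab) in the bass: Ab-Cb-Fb.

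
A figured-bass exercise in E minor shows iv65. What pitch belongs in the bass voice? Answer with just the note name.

C

iv in E minor has root A; the chord is A-C-E-G.
The figure 65 means first inversion — the third is in the bass.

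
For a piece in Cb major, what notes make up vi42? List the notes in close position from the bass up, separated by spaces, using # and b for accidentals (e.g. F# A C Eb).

Gb Ab Cb Eb

The numeral's case and figure indicate a minor seventh chord. In Cb major its root, scale degree 6, is Ab.
That chord is spelled Ab-Cb-Eb-Gb.
The figured bass 42 indicates third inversion, placing the seventh (Gb) in the bass: Gb-Ab-Cb-Eb.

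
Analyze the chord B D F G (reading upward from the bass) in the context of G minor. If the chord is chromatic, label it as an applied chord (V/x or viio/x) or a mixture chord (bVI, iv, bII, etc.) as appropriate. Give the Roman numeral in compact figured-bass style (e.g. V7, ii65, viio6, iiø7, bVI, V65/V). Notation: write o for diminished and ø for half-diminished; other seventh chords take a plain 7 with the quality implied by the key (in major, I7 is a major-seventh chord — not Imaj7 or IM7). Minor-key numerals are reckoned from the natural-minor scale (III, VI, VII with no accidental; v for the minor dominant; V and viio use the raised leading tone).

V65/iv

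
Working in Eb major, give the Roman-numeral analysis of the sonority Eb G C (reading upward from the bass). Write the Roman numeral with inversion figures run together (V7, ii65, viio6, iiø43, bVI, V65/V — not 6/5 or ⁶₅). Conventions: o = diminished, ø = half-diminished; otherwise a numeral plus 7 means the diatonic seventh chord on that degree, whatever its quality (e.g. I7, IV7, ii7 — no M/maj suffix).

The pitches C-Eb-G form a minor triad rooted on C.
C is scale degree 6 in Eb major, and a minor triad on that degree is written vi.
With Eb in the bass the chord is in first inversion, so the figured bass is 6.

vi6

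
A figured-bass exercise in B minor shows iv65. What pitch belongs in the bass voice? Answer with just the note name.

G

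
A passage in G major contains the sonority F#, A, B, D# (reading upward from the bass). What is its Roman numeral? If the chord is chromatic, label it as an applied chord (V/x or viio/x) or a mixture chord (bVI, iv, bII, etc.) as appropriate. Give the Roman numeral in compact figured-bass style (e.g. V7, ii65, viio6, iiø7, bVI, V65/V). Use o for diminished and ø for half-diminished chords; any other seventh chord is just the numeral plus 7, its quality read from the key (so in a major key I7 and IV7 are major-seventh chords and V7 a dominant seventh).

V43/vi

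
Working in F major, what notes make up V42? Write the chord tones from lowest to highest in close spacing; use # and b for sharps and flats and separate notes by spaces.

Bb C E G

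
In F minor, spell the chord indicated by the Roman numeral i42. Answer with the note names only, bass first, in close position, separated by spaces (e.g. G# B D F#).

Eb F Ab C

In F minor, the first degree is F, and the diatonic chord built there is a minor seventh chord.
Stacking thirds from F gives F-Ab-C-Eb.
With the 42 figure the chord is in third inversion; from the bass Eb upward in close position it reads Eb-F-Ab-C.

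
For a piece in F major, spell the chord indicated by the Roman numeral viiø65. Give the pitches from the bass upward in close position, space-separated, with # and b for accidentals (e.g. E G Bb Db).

G Bb D E

In F major, the leading tone is E, and the diatonic chord built there is a half-diminished seventh chord.
Stacking thirds from E gives E-G-Bb-D.
With the 65 figure the chord is in first inversion; from the bass G upward in close position it reads G-Bb-D-E.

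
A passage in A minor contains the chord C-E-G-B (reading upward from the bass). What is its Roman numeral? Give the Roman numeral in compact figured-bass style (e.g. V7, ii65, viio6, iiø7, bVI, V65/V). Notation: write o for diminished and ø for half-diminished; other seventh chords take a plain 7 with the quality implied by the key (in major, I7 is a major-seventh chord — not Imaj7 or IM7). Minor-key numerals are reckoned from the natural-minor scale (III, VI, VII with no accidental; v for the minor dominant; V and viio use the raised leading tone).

III7

The pitches C-E-G-B form a major seventh chord rooted on C.
In A minor, C is the mediant; the diatonic major seventh chord there is III7.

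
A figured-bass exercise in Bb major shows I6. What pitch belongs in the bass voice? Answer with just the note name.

I in Bb major has root Bb; the chord is Bb-D-F.
The figure 6 means first inversion — the third is in the bass.

D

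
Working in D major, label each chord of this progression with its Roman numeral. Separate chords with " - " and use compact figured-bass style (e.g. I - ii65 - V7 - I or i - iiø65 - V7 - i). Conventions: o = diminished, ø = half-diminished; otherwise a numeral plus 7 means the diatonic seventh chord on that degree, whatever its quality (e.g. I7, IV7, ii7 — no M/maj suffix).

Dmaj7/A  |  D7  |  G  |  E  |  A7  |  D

Dmaj7/A: major seventh chord on D = scale degree 1 → I43.
D7: chromatic; D is V of IV, so V7/IV.
G: major triad on G = scale degree 4 → IV.
E: chromatic; E is V of V, so V/V.
A7: root A is the dominant; dominant seventh chord there is V7.
D has root D, degree 1 in D major, so I.

I43 - V7/IV - IV - V/V - V7 - I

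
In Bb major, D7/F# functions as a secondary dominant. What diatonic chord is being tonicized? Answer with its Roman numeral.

vi

The chord is a dominant seventh chord on D.
A dominant resolves down a perfect fifth: D → G. In Bb major, G is scale degree 6, i.e. vi.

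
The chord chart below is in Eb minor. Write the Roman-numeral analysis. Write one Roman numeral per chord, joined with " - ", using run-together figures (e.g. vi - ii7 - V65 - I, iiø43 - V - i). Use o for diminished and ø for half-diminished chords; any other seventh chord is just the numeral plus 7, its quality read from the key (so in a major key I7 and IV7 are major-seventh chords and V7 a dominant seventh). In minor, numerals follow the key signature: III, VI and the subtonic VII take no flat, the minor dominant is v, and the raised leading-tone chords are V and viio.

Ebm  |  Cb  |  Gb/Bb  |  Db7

Ebm: minor triad on Eb = scale degree 1 → i.
Cb has root Cb, degree 6 in Eb minor, so VI.
Gb/Bb: major triad on Gb = scale degree 3 → III6.
Db7 has root Db, degree 7 in Eb minor, so VII7.

i - VI - III6 - VII7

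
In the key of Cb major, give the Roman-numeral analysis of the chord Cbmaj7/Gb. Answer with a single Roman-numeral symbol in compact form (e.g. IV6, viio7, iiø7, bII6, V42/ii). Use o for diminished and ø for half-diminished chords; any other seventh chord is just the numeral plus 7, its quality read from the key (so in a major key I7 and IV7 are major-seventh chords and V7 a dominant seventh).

The pitches Cb-Eb-Gb-Bb form a major seventh chord rooted on Cb.
In Cb major, Cb is the tonic; the diatonic major seventh chord there is I7.
With Gb in the bass the chord is in second inversion, so the figured bass is 43.

I43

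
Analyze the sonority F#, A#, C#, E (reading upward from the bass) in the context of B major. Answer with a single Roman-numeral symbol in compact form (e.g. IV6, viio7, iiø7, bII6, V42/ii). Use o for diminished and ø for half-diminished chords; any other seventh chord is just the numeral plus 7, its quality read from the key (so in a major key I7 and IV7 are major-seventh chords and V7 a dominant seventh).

Stacked in thirds the chord is F#-A#-C#-E: a dominant seventh chord on F#.
F# is scale degree 5 in B major, and a dominant seventh chord on that degree is written V7.

V7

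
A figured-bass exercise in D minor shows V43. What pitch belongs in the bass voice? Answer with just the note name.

E

V in D minor has root A; the chord is A-C#-E-G.
The figure 43 means second inversion — the fifth is in the bass.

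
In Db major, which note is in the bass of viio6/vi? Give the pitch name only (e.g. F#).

The applied chord viio6/vi is rooted on A: A-C-Eb.
The figure 6 means first inversion — the third is in the bass.

C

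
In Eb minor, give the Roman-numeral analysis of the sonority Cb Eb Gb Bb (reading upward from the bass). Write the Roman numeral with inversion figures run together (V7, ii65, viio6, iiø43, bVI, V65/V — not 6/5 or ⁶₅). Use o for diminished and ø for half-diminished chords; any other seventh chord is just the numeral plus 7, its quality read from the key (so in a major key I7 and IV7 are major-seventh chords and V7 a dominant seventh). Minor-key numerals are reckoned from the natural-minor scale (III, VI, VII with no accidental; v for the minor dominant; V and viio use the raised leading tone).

VI7

Stacked in thirds the chord is Cb-Eb-Gb-Bb: a major seventh chord on Cb.
Cb is scale degree 6 in Eb minor, and a major seventh chord on that degree is written VI7.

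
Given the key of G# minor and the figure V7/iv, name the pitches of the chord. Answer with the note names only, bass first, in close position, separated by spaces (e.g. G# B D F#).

G# B# D# F#

V7/iv is a secondary dominant — the dominant seventh of iv. iv in G# minor is C#, so the applied chord's root is G#, a perfect fifth above.
Building a dominant seventh chord on G# gives G#-B#-D#-F#.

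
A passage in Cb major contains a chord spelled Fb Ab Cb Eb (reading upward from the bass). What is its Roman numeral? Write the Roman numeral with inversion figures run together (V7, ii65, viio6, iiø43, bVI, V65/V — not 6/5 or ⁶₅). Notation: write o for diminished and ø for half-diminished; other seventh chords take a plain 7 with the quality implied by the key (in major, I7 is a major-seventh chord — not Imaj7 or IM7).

IV7

Stacked in thirds the chord is Fb-Ab-Cb-Eb: a major seventh chord on Fb.
Fb is scale degree 4 in Cb major, and a major seventh chord on that degree is written IV7.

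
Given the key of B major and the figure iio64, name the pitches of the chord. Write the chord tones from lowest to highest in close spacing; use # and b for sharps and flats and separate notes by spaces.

G C# E

iio64 is the diminished supertonic triad, borrowed from the parallel minor. In B major that root is C#.
So the chord is C#-E-G.
With the 64 figure the chord is in second inversion; from the bass G upward in close position it reads G-C#-E.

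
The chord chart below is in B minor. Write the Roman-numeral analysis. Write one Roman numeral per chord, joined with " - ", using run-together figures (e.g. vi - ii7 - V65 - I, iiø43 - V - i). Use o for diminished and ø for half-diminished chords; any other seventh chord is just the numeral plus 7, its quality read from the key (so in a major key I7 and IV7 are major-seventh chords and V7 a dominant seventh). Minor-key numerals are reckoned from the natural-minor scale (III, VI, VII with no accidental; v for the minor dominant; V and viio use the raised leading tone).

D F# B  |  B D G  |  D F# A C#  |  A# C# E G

D-F#-B: root B is the tonic; minor triad there is i6.
B-D-G: root G is the submediant; major triad there is VI6.
D-F#-A-C# has root D, degree 3 in B minor, so III7.
A#-C#-E-G has root A#, degree 7 in B minor, so viio7.

i6 - VI6 - III7 - viio7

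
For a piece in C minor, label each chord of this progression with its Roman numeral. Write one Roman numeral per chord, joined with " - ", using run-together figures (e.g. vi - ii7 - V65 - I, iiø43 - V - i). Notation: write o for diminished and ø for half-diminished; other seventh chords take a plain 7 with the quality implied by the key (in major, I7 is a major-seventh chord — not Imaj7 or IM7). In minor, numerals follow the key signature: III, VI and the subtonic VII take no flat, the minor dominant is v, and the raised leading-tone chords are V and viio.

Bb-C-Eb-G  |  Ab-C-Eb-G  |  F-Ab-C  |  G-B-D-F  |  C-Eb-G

Bb-C-Eb-G: minor seventh chord on C = scale degree 1 → i42.
Ab-C-Eb-G has root Ab, degree 6 in C minor, so VI7.
F-Ab-C has root F, degree 4 in C minor, so iv.
G-B-D-F has root G, degree 5 in C minor, so V7.
C-Eb-G: minor triad on C = scale degree 1 → i.

i42 - VI7 - iv - V7 - i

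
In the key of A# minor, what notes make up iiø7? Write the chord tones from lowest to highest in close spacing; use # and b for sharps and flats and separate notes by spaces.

In A# minor, scale degree 2 is B#, and the diatonic chord built there is a half-diminished seventh chord.
That chord is spelled B#-D#-F#-A#.

B# D# F# A#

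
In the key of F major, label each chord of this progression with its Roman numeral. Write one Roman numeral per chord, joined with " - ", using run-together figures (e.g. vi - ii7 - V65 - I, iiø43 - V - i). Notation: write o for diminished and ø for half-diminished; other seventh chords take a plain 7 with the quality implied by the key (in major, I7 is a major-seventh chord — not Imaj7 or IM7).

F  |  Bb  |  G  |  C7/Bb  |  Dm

I - IV - V/V - V42 - vi

F has root F, degree 1 in F major, so I.
Bb: major triad on Bb = scale degree 4 → IV.
G: a major triad on G, the applied dominant of V → V/V.
C7/Bb: root C is the dominant; dominant seventh chord there is V42.
Dm has root D, degree 6 in F major, so vi.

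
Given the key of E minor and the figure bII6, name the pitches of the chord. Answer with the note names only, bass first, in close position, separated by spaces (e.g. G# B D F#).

Scale degree 2 in E minor is F#; lowering it a half step gives F. bII6 is the Neapolitan sixth — a major triad on the lowered second degree, here in its customary first inversion.
So the chord is F-A-C, a major triad.
With the 6 figure the chord is in first inversion; from the bass A upward in close position it reads A-C-F.

A C F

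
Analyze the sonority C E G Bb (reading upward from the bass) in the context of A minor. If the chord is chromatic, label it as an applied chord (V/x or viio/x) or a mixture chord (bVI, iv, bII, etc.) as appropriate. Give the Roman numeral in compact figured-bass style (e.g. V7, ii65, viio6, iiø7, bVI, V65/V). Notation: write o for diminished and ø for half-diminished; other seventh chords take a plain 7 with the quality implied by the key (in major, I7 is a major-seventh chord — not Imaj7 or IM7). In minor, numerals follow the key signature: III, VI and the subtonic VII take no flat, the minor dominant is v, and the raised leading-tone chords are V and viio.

Stacked in thirds the chord is C-E-G-Bb: a dominant seventh chord on C.
C is not a diatonic chord root with this quality in A minor, but it lies a perfect fifth above F (VI), so the chord functions as an applied dominant of VI.

V7/VI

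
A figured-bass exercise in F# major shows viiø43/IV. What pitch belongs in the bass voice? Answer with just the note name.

E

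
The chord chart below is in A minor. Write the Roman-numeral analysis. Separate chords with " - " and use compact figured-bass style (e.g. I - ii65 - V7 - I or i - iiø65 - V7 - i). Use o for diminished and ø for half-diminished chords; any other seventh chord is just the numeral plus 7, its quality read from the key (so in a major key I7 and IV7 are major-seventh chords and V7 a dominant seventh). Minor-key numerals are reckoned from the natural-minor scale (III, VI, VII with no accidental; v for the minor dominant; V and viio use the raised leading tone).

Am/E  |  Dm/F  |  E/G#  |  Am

i64 - iv6 - V6 - i

Am/E has root A, degree 1 in A minor, so i64.
Dm/F: root D is the subdominant; minor triad there is iv6.
E/G#: root E is the dominant; major triad there is V6.
Am has root A, degree 1 in A minor, so i.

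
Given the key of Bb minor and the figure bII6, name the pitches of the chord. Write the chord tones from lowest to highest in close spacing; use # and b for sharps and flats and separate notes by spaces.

Eb Gb Cb

bII6 is the Neapolitan sixth — a major triad on the lowered second degree, here in its customary first inversion. In Bb minor that root is Cb.
So the chord is Cb-Eb-Gb, a major triad.
With the 6 figure the chord is in first inversion; from the bass Eb upward in close position it reads Eb-Gb-Cb.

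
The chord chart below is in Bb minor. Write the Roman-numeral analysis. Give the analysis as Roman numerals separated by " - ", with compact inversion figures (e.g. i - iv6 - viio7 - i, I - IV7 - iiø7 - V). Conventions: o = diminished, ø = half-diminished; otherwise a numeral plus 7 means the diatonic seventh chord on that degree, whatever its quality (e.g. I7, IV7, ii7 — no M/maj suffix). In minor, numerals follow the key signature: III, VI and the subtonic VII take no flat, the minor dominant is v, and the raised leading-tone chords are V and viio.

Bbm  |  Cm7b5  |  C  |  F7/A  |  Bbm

i - iiø7 - V/V - V65 - i

Bbm has root Bb, degree 1 in Bb minor, so i.
Cm7b5: half-diminished seventh chord on C = scale degree 2 → iiø7.
C: a major triad on C, the applied dominant of V → V/V.
F7/A: dominant seventh chord on F = scale degree 5 → V65.
Bbm: root Bb is the tonic; minor triad there is i.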